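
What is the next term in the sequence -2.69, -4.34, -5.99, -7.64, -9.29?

Differences: -4.34 - -2.69 = -1.65
This is an arithmetic sequence with common difference d = -1.65.
Next term = -9.29 + -1.65 = -10.94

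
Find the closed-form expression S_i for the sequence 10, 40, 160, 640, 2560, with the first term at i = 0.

Check ratios: 40 / 10 = 4.0
Common ratio r = 4.
First term a = 10.
Formula: S_i = 10 * 4^i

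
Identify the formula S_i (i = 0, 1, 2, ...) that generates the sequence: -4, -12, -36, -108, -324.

Check ratios: -12 / -4 = 3.0
Common ratio r = 3.
First term a = -4.
Formula: S_i = -4 * 3^i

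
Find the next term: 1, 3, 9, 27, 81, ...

Ratios: 3 / 1 = 3.0
This is a geometric sequence with common ratio r = 3.
Next term = 81 * 3 = 243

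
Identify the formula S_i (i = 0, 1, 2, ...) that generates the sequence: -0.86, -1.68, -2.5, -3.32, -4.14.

Check differences: -1.68 - -0.86 = -0.82
-2.5 - -1.68 = -0.82
Common difference d = -0.82.
First term a = -0.86.
Formula: S_i = -0.86 - 0.82*i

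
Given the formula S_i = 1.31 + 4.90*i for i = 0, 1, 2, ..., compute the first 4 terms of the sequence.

This is an arithmetic sequence.
i=0: S_0 = 1.31 + 4.9*0 = 1.31
i=1: S_1 = 1.31 + 4.9*1 = 6.21
i=2: S_2 = 1.31 + 4.9*2 = 11.11
i=3: S_3 = 1.31 + 4.9*3 = 16.01
The first 4 terms are: [1.31, 6.21, 11.11, 16.01]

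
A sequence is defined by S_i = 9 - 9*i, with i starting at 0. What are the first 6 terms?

This is an arithmetic sequence.
i=0: S_0 = 9 + -9*0 = 9
i=1: S_1 = 9 + -9*1 = 0
i=2: S_2 = 9 + -9*2 = -9
i=3: S_3 = 9 + -9*3 = -18
i=4: S_4 = 9 + -9*4 = -27
i=5: S_5 = 9 + -9*5 = -36
The first 6 terms are: [9, 0, -9, -18, -27, -36]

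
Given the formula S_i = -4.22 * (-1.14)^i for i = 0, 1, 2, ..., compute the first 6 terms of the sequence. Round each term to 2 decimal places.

This is a geometric sequence.
i=0: S_0 = -4.22 * (-1.14)^0 = -4.22
i=1: S_1 = -4.22 * (-1.14)^1 ≈ 4.81
i=2: S_2 = -4.22 * (-1.14)^2 ≈ -5.48
i=3: S_3 = -4.22 * (-1.14)^3 ≈ 6.25
i=4: S_4 = -4.22 * (-1.14)^4 ≈ -7.13
i=5: S_5 = -4.22 * (-1.14)^5 ≈ 8.13
The first 6 terms are: [-4.22, 4.81, -5.48, 6.25, -7.13, 8.13]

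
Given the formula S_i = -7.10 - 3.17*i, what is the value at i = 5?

S_5 = -7.1 + -3.17*5 = -7.1 + -15.85 = -22.95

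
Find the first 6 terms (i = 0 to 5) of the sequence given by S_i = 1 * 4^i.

This is a geometric sequence.
i=0: S_0 = 1 * 4^0 = 1
i=1: S_1 = 1 * 4^1 = 4
i=2: S_2 = 1 * 4^2 = 16
i=3: S_3 = 1 * 4^3 = 64
i=4: S_4 = 1 * 4^4 = 256
i=5: S_5 = 1 * 4^5 = 1024
The first 6 terms are: [1, 4, 16, 64, 256, 1024]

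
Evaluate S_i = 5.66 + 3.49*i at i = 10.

S_10 = 5.66 + 3.49*10 = 5.66 + 34.9 = 40.56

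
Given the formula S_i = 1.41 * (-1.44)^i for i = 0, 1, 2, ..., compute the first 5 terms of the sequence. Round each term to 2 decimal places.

This is a geometric sequence.
i=0: S_0 = 1.41 * (-1.44)^0 = 1.41
i=1: S_1 = 1.41 * (-1.44)^1 ≈ -2.03
i=2: S_2 = 1.41 * (-1.44)^2 ≈ 2.92
i=3: S_3 = 1.41 * (-1.44)^3 ≈ -4.21
i=4: S_4 = 1.41 * (-1.44)^4 ≈ 6.06
The first 5 terms are: [1.41, -2.03, 2.92, -4.21, 6.06]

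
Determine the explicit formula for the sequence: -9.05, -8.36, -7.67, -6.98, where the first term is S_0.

Check differences: -8.36 - -9.05 = 0.69
-7.67 - -8.36 = 0.69
Common difference d = 0.69.
First term a = -9.05.
Formula: S_i = -9.05 + 0.69*i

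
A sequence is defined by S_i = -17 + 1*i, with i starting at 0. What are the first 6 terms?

This is an arithmetic sequence.
i=0: S_0 = -17 + 1*0 = -17
i=1: S_1 = -17 + 1*1 = -16
i=2: S_2 = -17 + 1*2 = -15
i=3: S_3 = -17 + 1*3 = -14
i=4: S_4 = -17 + 1*4 = -13
i=5: S_5 = -17 + 1*5 = -12
The first 6 terms are: [-17, -16, -15, -14, -13, -12]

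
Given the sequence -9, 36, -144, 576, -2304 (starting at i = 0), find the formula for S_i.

Check ratios: 36 / -9 = -4.0
Common ratio r = -4.
First term a = -9.
Formula: S_i = -9 * (-4)^i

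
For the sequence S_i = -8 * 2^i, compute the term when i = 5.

S_5 = -8 * 2^5 = -8 * 32 = -256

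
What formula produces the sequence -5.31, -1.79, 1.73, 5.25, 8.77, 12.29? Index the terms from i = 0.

Check differences: -1.79 - -5.31 = 3.52
1.73 - -1.79 = 3.52
Common difference d = 3.52.
First term a = -5.31.
Formula: S_i = -5.31 + 3.52*i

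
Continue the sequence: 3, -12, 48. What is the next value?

Ratios: -12 / 3 = -4.0
This is a geometric sequence with common ratio r = -4.
Next term = 48 * -4 = -192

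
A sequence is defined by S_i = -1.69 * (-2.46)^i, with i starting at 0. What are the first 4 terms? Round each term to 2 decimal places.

This is a geometric sequence.
i=0: S_0 = -1.69 * (-2.46)^0 = -1.69
i=1: S_1 = -1.69 * (-2.46)^1 ≈ 4.16
i=2: S_2 = -1.69 * (-2.46)^2 ≈ -10.23
i=3: S_3 = -1.69 * (-2.46)^3 ≈ 25.16
The first 4 terms are: [-1.69, 4.16, -10.23, 25.16]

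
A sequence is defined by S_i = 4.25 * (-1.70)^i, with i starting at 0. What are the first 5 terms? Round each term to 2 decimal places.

This is a geometric sequence.
i=0: S_0 = 4.25 * (-1.7)^0 = 4.25
i=1: S_1 = 4.25 * (-1.7)^1 ≈ -7.23
i=2: S_2 = 4.25 * (-1.7)^2 ≈ 12.28
i=3: S_3 = 4.25 * (-1.7)^3 ≈ -20.88
i=4: S_4 = 4.25 * (-1.7)^4 ≈ 35.5
The first 5 terms are: [4.25, -7.23, 12.28, -20.88, 35.5]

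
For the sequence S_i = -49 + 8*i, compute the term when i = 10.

S_10 = -49 + 8*10 = -49 + 80 = 31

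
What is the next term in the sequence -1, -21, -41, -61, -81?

Differences: -21 - -1 = -20
This is an arithmetic sequence with common difference d = -20.
Next term = -81 + -20 = -101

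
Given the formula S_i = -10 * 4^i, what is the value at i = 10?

S_10 = -10 * 4^10 = -10 * 1048576 = -10485760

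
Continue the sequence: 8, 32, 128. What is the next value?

Ratios: 32 / 8 = 4.0
This is a geometric sequence with common ratio r = 4.
Next term = 128 * 4 = 512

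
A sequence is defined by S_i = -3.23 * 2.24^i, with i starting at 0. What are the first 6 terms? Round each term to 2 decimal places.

This is a geometric sequence.
i=0: S_0 = -3.23 * 2.24^0 = -3.23
i=1: S_1 = -3.23 * 2.24^1 ≈ -7.24
i=2: S_2 = -3.23 * 2.24^2 ≈ -16.21
i=3: S_3 = -3.23 * 2.24^3 ≈ -36.3
i=4: S_4 = -3.23 * 2.24^4 ≈ -81.32
i=5: S_5 = -3.23 * 2.24^5 ≈ -182.16
The first 6 terms are: [-3.23, -7.24, -16.21, -36.3, -81.32, -182.16]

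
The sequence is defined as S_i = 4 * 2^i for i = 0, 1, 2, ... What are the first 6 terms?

This is a geometric sequence.
i=0: S_0 = 4 * 2^0 = 4
i=1: S_1 = 4 * 2^1 = 8
i=2: S_2 = 4 * 2^2 = 16
i=3: S_3 = 4 * 2^3 = 32
i=4: S_4 = 4 * 2^4 = 64
i=5: S_5 = 4 * 2^5 = 128
The first 6 terms are: [4, 8, 16, 32, 64, 128]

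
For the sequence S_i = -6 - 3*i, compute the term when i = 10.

S_10 = -6 + -3*10 = -6 + -30 = -36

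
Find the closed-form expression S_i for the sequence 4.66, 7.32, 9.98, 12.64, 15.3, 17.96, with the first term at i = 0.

Check differences: 7.32 - 4.66 = 2.66
9.98 - 7.32 = 2.66
Common difference d = 2.66.
First term a = 4.66.
Formula: S_i = 4.66 + 2.66*i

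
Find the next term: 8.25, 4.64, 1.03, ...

Differences: 4.64 - 8.25 = -3.61
This is an arithmetic sequence with common difference d = -3.61.
Next term = 1.03 + -3.61 = -2.58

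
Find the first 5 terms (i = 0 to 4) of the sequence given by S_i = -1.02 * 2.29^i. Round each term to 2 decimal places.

This is a geometric sequence.
i=0: S_0 = -1.02 * 2.29^0 = -1.02
i=1: S_1 = -1.02 * 2.29^1 ≈ -2.34
i=2: S_2 = -1.02 * 2.29^2 ≈ -5.35
i=3: S_3 = -1.02 * 2.29^3 ≈ -12.25
i=4: S_4 = -1.02 * 2.29^4 ≈ -28.05
The first 5 terms are: [-1.02, -2.34, -5.35, -12.25, -28.05]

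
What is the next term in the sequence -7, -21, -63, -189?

Ratios: -21 / -7 = 3.0
This is a geometric sequence with common ratio r = 3.
Next term = -189 * 3 = -567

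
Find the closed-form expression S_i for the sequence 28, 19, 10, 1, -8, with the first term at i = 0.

Check differences: 19 - 28 = -9
10 - 19 = -9
Common difference d = -9.
First term a = 28.
Formula: S_i = 28 - 9*i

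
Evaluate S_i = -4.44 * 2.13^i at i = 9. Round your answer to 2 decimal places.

S_9 = -4.44 * 2.13^9 ≈ -4.44 * 902.436 ≈ -4006.82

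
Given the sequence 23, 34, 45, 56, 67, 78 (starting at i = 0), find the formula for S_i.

Check differences: 34 - 23 = 11
45 - 34 = 11
Common difference d = 11.
First term a = 23.
Formula: S_i = 23 + 11*i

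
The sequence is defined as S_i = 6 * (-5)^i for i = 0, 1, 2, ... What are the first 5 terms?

This is a geometric sequence.
i=0: S_0 = 6 * (-5)^0 = 6
i=1: S_1 = 6 * (-5)^1 = -30
i=2: S_2 = 6 * (-5)^2 = 150
i=3: S_3 = 6 * (-5)^3 = -750
i=4: S_4 = 6 * (-5)^4 = 3750
The first 5 terms are: [6, -30, 150, -750, 3750]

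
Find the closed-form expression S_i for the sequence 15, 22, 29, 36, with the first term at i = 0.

Check differences: 22 - 15 = 7
29 - 22 = 7
Common difference d = 7.
First term a = 15.
Formula: S_i = 15 + 7*i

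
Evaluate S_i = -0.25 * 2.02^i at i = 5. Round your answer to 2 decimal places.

S_5 = -0.25 * 2.02^5 ≈ -0.25 * 33.6323 ≈ -8.41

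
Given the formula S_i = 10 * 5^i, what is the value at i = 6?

S_6 = 10 * 5^6 = 10 * 15625 = 156250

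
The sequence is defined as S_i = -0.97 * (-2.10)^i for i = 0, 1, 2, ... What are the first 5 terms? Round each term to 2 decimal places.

This is a geometric sequence.
i=0: S_0 = -0.97 * (-2.1)^0 = -0.97
i=1: S_1 = -0.97 * (-2.1)^1 ≈ 2.04
i=2: S_2 = -0.97 * (-2.1)^2 ≈ -4.28
i=3: S_3 = -0.97 * (-2.1)^3 ≈ 8.98
i=4: S_4 = -0.97 * (-2.1)^4 ≈ -18.86
The first 5 terms are: [-0.97, 2.04, -4.28, 8.98, -18.86]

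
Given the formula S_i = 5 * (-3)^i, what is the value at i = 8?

S_8 = 5 * (-3)^8 = 5 * 6561 = 32805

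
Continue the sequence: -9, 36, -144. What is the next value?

Ratios: 36 / -9 = -4.0
This is a geometric sequence with common ratio r = -4.
Next term = -144 * -4 = 576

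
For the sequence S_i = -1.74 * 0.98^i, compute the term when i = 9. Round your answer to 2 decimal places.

S_9 = -1.74 * 0.98^9 ≈ -1.74 * 0.8337 ≈ -1.45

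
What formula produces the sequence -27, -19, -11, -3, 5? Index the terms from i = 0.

Check differences: -19 - -27 = 8
-11 - -19 = 8
Common difference d = 8.
First term a = -27.
Formula: S_i = -27 + 8*i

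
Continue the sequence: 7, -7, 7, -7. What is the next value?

Ratios: -7 / 7 = -1.0
This is a geometric sequence with common ratio r = -1.
Next term = -7 * -1 = 7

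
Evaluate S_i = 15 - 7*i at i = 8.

S_8 = 15 + -7*8 = 15 + -56 = -41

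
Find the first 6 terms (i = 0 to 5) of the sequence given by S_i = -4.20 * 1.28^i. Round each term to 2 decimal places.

This is a geometric sequence.
i=0: S_0 = -4.2 * 1.28^0 = -4.2
i=1: S_1 = -4.2 * 1.28^1 ≈ -5.38
i=2: S_2 = -4.2 * 1.28^2 ≈ -6.88
i=3: S_3 = -4.2 * 1.28^3 ≈ -8.81
i=4: S_4 = -4.2 * 1.28^4 ≈ -11.27
i=5: S_5 = -4.2 * 1.28^5 ≈ -14.43
The first 6 terms are: [-4.2, -5.38, -6.88, -8.81, -11.27, -14.43]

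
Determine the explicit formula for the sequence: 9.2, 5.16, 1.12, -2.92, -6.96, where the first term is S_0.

Check differences: 5.16 - 9.2 = -4.04
1.12 - 5.16 = -4.04
Common difference d = -4.04.
First term a = 9.2.
Formula: S_i = 9.20 - 4.04*i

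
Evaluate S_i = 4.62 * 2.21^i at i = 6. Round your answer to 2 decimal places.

S_6 = 4.62 * 2.21^6 ≈ 4.62 * 116.5074 ≈ 538.26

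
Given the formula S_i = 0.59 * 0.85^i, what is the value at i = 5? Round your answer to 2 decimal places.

S_5 = 0.59 * 0.85^5 ≈ 0.59 * 0.4437 ≈ 0.26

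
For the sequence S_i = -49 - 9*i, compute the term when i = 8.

S_8 = -49 + -9*8 = -49 + -72 = -121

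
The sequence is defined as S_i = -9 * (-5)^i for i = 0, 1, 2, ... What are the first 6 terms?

This is a geometric sequence.
i=0: S_0 = -9 * (-5)^0 = -9
i=1: S_1 = -9 * (-5)^1 = 45
i=2: S_2 = -9 * (-5)^2 = -225
i=3: S_3 = -9 * (-5)^3 = 1125
i=4: S_4 = -9 * (-5)^4 = -5625
i=5: S_5 = -9 * (-5)^5 = 28125
The first 6 terms are: [-9, 45, -225, 1125, -5625, 28125]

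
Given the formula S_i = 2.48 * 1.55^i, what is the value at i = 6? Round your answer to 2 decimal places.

S_6 = 2.48 * 1.55^6 ≈ 2.48 * 13.8672 ≈ 34.39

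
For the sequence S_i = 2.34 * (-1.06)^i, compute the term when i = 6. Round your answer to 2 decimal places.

S_6 = 2.34 * (-1.06)^6 ≈ 2.34 * 1.4185 ≈ 3.32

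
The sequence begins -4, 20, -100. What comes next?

Ratios: 20 / -4 = -5.0
This is a geometric sequence with common ratio r = -5.
Next term = -100 * -5 = 500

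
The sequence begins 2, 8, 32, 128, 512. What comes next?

Ratios: 8 / 2 = 4.0
This is a geometric sequence with common ratio r = 4.
Next term = 512 * 4 = 2048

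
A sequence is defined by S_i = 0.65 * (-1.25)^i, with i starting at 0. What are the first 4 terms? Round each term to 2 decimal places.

This is a geometric sequence.
i=0: S_0 = 0.65 * (-1.25)^0 = 0.65
i=1: S_1 = 0.65 * (-1.25)^1 ≈ -0.81
i=2: S_2 = 0.65 * (-1.25)^2 ≈ 1.02
i=3: S_3 = 0.65 * (-1.25)^3 ≈ -1.27
The first 4 terms are: [0.65, -0.81, 1.02, -1.27]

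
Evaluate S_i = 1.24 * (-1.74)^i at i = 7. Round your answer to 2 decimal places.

S_7 = 1.24 * (-1.74)^7 ≈ 1.24 * -48.2886 ≈ -59.88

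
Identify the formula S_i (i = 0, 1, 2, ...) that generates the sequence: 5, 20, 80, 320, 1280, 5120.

Check ratios: 20 / 5 = 4.0
Common ratio r = 4.
First term a = 5.
Formula: S_i = 5 * 4^i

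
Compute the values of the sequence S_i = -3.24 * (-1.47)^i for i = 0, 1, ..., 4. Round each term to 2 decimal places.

This is a geometric sequence.
i=0: S_0 = -3.24 * (-1.47)^0 = -3.24
i=1: S_1 = -3.24 * (-1.47)^1 ≈ 4.76
i=2: S_2 = -3.24 * (-1.47)^2 ≈ -7.0
i=3: S_3 = -3.24 * (-1.47)^3 ≈ 10.29
i=4: S_4 = -3.24 * (-1.47)^4 ≈ -15.13
The first 5 terms are: [-3.24, 4.76, -7.0, 10.29, -15.13]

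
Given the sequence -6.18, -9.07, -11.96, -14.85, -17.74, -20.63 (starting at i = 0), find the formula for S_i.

Check differences: -9.07 - -6.18 = -2.89
-11.96 - -9.07 = -2.89
Common difference d = -2.89.
First term a = -6.18.
Formula: S_i = -6.18 - 2.89*i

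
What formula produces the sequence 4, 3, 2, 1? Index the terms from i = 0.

Check differences: 3 - 4 = -1
2 - 3 = -1
Common difference d = -1.
First term a = 4.
Formula: S_i = 4 - 1*i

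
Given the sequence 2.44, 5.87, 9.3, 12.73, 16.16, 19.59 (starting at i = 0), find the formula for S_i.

Check differences: 5.87 - 2.44 = 3.43
9.3 - 5.87 = 3.43
Common difference d = 3.43.
First term a = 2.44.
Formula: S_i = 2.44 + 3.43*i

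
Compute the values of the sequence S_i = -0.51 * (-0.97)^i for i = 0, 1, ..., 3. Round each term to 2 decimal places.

This is a geometric sequence.
i=0: S_0 = -0.51 * (-0.97)^0 = -0.51
i=1: S_1 = -0.51 * (-0.97)^1 ≈ 0.49
i=2: S_2 = -0.51 * (-0.97)^2 ≈ -0.48
i=3: S_3 = -0.51 * (-0.97)^3 ≈ 0.47
The first 4 terms are: [-0.51, 0.49, -0.48, 0.47]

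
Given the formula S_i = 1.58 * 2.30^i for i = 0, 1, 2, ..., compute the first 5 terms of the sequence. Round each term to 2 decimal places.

This is a geometric sequence.
i=0: S_0 = 1.58 * 2.3^0 = 1.58
i=1: S_1 = 1.58 * 2.3^1 ≈ 3.63
i=2: S_2 = 1.58 * 2.3^2 ≈ 8.36
i=3: S_3 = 1.58 * 2.3^3 ≈ 19.22
i=4: S_4 = 1.58 * 2.3^4 ≈ 44.21
The first 5 terms are: [1.58, 3.63, 8.36, 19.22, 44.21]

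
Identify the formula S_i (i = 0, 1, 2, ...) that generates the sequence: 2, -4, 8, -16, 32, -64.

Check ratios: -4 / 2 = -2.0
Common ratio r = -2.
First term a = 2.
Formula: S_i = 2 * (-2)^i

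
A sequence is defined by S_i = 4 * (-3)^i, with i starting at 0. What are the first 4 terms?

This is a geometric sequence.
i=0: S_0 = 4 * (-3)^0 = 4
i=1: S_1 = 4 * (-3)^1 = -12
i=2: S_2 = 4 * (-3)^2 = 36
i=3: S_3 = 4 * (-3)^3 = -108
The first 4 terms are: [4, -12, 36, -108]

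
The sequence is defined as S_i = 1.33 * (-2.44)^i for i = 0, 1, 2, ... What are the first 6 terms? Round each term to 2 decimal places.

This is a geometric sequence.
i=0: S_0 = 1.33 * (-2.44)^0 = 1.33
i=1: S_1 = 1.33 * (-2.44)^1 ≈ -3.25
i=2: S_2 = 1.33 * (-2.44)^2 ≈ 7.92
i=3: S_3 = 1.33 * (-2.44)^3 ≈ -19.32
i=4: S_4 = 1.33 * (-2.44)^4 ≈ 47.14
i=5: S_5 = 1.33 * (-2.44)^5 ≈ -115.03
The first 6 terms are: [1.33, -3.25, 7.92, -19.32, 47.14, -115.03]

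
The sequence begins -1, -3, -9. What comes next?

Ratios: -3 / -1 = 3.0
This is a geometric sequence with common ratio r = 3.
Next term = -9 * 3 = -27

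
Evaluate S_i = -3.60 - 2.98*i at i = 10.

S_10 = -3.6 + -2.98*10 = -3.6 + -29.8 = -33.4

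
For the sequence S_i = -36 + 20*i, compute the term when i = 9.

S_9 = -36 + 20*9 = -36 + 180 = 144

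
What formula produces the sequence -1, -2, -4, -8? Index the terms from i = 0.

Check ratios: -2 / -1 = 2.0
Common ratio r = 2.
First term a = -1.
Formula: S_i = -1 * 2^i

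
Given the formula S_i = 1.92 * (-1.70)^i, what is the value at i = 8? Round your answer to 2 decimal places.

S_8 = 1.92 * (-1.7)^8 ≈ 1.92 * 69.7576 ≈ 133.93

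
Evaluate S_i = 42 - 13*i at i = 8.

S_8 = 42 + -13*8 = 42 + -104 = -62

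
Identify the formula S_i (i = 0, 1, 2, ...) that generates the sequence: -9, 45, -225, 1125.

Check ratios: 45 / -9 = -5.0
Common ratio r = -5.
First term a = -9.
Formula: S_i = -9 * (-5)^i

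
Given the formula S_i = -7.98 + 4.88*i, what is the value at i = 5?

S_5 = -7.98 + 4.88*5 = -7.98 + 24.4 = 16.42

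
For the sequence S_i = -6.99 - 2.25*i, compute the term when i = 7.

S_7 = -6.99 + -2.25*7 = -6.99 + -15.75 = -22.74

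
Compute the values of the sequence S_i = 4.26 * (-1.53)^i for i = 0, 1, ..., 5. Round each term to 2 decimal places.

This is a geometric sequence.
i=0: S_0 = 4.26 * (-1.53)^0 = 4.26
i=1: S_1 = 4.26 * (-1.53)^1 ≈ -6.52
i=2: S_2 = 4.26 * (-1.53)^2 ≈ 9.97
i=3: S_3 = 4.26 * (-1.53)^3 ≈ -15.26
i=4: S_4 = 4.26 * (-1.53)^4 ≈ 23.34
i=5: S_5 = 4.26 * (-1.53)^5 ≈ -35.72
The first 6 terms are: [4.26, -6.52, 9.97, -15.26, 23.34, -35.72]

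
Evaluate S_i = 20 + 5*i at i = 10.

S_10 = 20 + 5*10 = 20 + 50 = 70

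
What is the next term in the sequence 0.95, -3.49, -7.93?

Differences: -3.49 - 0.95 = -4.44
This is an arithmetic sequence with common difference d = -4.44.
Next term = -7.93 + -4.44 = -12.37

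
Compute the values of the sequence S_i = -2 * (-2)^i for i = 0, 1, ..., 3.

This is a geometric sequence.
i=0: S_0 = -2 * (-2)^0 = -2
i=1: S_1 = -2 * (-2)^1 = 4
i=2: S_2 = -2 * (-2)^2 = -8
i=3: S_3 = -2 * (-2)^3 = 16
The first 4 terms are: [-2, 4, -8, 16]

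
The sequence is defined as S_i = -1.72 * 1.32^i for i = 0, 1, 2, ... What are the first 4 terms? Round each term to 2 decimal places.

This is a geometric sequence.
i=0: S_0 = -1.72 * 1.32^0 = -1.72
i=1: S_1 = -1.72 * 1.32^1 ≈ -2.27
i=2: S_2 = -1.72 * 1.32^2 ≈ -3.0
i=3: S_3 = -1.72 * 1.32^3 ≈ -3.96
The first 4 terms are: [-1.72, -2.27, -3.0, -3.96]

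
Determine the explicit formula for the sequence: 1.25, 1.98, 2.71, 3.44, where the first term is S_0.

Check differences: 1.98 - 1.25 = 0.73
2.71 - 1.98 = 0.73
Common difference d = 0.73.
First term a = 1.25.
Formula: S_i = 1.25 + 0.73*i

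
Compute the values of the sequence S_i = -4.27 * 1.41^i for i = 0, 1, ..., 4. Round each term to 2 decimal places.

This is a geometric sequence.
i=0: S_0 = -4.27 * 1.41^0 = -4.27
i=1: S_1 = -4.27 * 1.41^1 ≈ -6.02
i=2: S_2 = -4.27 * 1.41^2 ≈ -8.49
i=3: S_3 = -4.27 * 1.41^3 ≈ -11.97
i=4: S_4 = -4.27 * 1.41^4 ≈ -16.88
The first 5 terms are: [-4.27, -6.02, -8.49, -11.97, -16.88]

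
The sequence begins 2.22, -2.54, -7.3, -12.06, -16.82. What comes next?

Differences: -2.54 - 2.22 = -4.76
This is an arithmetic sequence with common difference d = -4.76.
Next term = -16.82 + -4.76 = -21.58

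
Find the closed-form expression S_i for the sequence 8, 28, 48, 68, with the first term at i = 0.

Check differences: 28 - 8 = 20
48 - 28 = 20
Common difference d = 20.
First term a = 8.
Formula: S_i = 8 + 20*i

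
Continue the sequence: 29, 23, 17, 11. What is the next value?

Differences: 23 - 29 = -6
This is an arithmetic sequence with common difference d = -6.
Next term = 11 + -6 = 5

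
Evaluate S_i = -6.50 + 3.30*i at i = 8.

S_8 = -6.5 + 3.3*8 = -6.5 + 26.4 = 19.9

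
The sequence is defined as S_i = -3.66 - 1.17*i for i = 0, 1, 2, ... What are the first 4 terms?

This is an arithmetic sequence.
i=0: S_0 = -3.66 + -1.17*0 = -3.66
i=1: S_1 = -3.66 + -1.17*1 = -4.83
i=2: S_2 = -3.66 + -1.17*2 = -6.0
i=3: S_3 = -3.66 + -1.17*3 = -7.17
The first 4 terms are: [-3.66, -4.83, -6.0, -7.17]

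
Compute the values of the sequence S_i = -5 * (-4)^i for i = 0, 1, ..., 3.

This is a geometric sequence.
i=0: S_0 = -5 * (-4)^0 = -5
i=1: S_1 = -5 * (-4)^1 = 20
i=2: S_2 = -5 * (-4)^2 = -80
i=3: S_3 = -5 * (-4)^3 = 320
The first 4 terms are: [-5, 20, -80, 320]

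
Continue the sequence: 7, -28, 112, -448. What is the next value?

Ratios: -28 / 7 = -4.0
This is a geometric sequence with common ratio r = -4.
Next term = -448 * -4 = 1792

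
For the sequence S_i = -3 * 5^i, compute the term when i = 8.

S_8 = -3 * 5^8 = -3 * 390625 = -1171875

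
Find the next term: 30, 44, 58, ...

Differences: 44 - 30 = 14
This is an arithmetic sequence with common difference d = 14.
Next term = 58 + 14 = 72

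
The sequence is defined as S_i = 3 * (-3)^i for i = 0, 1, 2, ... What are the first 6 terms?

This is a geometric sequence.
i=0: S_0 = 3 * (-3)^0 = 3
i=1: S_1 = 3 * (-3)^1 = -9
i=2: S_2 = 3 * (-3)^2 = 27
i=3: S_3 = 3 * (-3)^3 = -81
i=4: S_4 = 3 * (-3)^4 = 243
i=5: S_5 = 3 * (-3)^5 = -729
The first 6 terms are: [3, -9, 27, -81, 243, -729]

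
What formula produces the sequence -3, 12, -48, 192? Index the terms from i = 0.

Check ratios: 12 / -3 = -4.0
Common ratio r = -4.
First term a = -3.
Formula: S_i = -3 * (-4)^i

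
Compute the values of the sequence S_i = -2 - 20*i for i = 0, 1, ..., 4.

This is an arithmetic sequence.
i=0: S_0 = -2 + -20*0 = -2
i=1: S_1 = -2 + -20*1 = -22
i=2: S_2 = -2 + -20*2 = -42
i=3: S_3 = -2 + -20*3 = -62
i=4: S_4 = -2 + -20*4 = -82
The first 5 terms are: [-2, -22, -42, -62, -82]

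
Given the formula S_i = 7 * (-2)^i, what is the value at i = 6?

S_6 = 7 * (-2)^6 = 7 * 64 = 448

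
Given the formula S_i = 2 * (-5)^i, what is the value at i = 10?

S_10 = 2 * (-5)^10 = 2 * 9765625 = 19531250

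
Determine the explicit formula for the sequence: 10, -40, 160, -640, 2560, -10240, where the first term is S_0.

Check ratios: -40 / 10 = -4.0
Common ratio r = -4.
First term a = 10.
Formula: S_i = 10 * (-4)^i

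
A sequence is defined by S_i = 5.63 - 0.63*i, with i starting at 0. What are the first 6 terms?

This is an arithmetic sequence.
i=0: S_0 = 5.63 + -0.63*0 = 5.63
i=1: S_1 = 5.63 + -0.63*1 = 5.0
i=2: S_2 = 5.63 + -0.63*2 = 4.37
i=3: S_3 = 5.63 + -0.63*3 = 3.74
i=4: S_4 = 5.63 + -0.63*4 = 3.11
i=5: S_5 = 5.63 + -0.63*5 = 2.48
The first 6 terms are: [5.63, 5.0, 4.37, 3.74, 3.11, 2.48]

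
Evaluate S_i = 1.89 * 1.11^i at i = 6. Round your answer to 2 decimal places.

S_6 = 1.89 * 1.11^6 ≈ 1.89 * 1.8704 ≈ 3.54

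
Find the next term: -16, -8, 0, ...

Differences: -8 - -16 = 8
This is an arithmetic sequence with common difference d = 8.
Next term = 0 + 8 = 8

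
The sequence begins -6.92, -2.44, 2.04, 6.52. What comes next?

Differences: -2.44 - -6.92 = 4.48
This is an arithmetic sequence with common difference d = 4.48.
Next term = 6.52 + 4.48 = 11.0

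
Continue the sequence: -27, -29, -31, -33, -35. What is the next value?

Differences: -29 - -27 = -2
This is an arithmetic sequence with common difference d = -2.
Next term = -35 + -2 = -37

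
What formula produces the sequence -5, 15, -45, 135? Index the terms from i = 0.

Check ratios: 15 / -5 = -3.0
Common ratio r = -3.
First term a = -5.
Formula: S_i = -5 * (-3)^i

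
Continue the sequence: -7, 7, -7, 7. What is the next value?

Ratios: 7 / -7 = -1.0
This is a geometric sequence with common ratio r = -1.
Next term = 7 * -1 = -7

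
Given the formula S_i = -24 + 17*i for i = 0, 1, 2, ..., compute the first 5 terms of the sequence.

This is an arithmetic sequence.
i=0: S_0 = -24 + 17*0 = -24
i=1: S_1 = -24 + 17*1 = -7
i=2: S_2 = -24 + 17*2 = 10
i=3: S_3 = -24 + 17*3 = 27
i=4: S_4 = -24 + 17*4 = 44
The first 5 terms are: [-24, -7, 10, 27, 44]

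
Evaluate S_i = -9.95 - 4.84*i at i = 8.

S_8 = -9.95 + -4.84*8 = -9.95 + -38.72 = -48.67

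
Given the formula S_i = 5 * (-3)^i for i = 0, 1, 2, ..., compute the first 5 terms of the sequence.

This is a geometric sequence.
i=0: S_0 = 5 * (-3)^0 = 5
i=1: S_1 = 5 * (-3)^1 = -15
i=2: S_2 = 5 * (-3)^2 = 45
i=3: S_3 = 5 * (-3)^3 = -135
i=4: S_4 = 5 * (-3)^4 = 405
The first 5 terms are: [5, -15, 45, -135, 405]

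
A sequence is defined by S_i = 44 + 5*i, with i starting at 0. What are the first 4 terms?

This is an arithmetic sequence.
i=0: S_0 = 44 + 5*0 = 44
i=1: S_1 = 44 + 5*1 = 49
i=2: S_2 = 44 + 5*2 = 54
i=3: S_3 = 44 + 5*3 = 59
The first 4 terms are: [44, 49, 54, 59]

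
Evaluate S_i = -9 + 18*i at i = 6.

S_6 = -9 + 18*6 = -9 + 108 = 99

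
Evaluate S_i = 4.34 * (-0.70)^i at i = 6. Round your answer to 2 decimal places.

S_6 = 4.34 * (-0.7)^6 ≈ 4.34 * 0.1176 ≈ 0.51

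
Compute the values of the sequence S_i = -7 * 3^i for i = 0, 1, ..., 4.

This is a geometric sequence.
i=0: S_0 = -7 * 3^0 = -7
i=1: S_1 = -7 * 3^1 = -21
i=2: S_2 = -7 * 3^2 = -63
i=3: S_3 = -7 * 3^3 = -189
i=4: S_4 = -7 * 3^4 = -567
The first 5 terms are: [-7, -21, -63, -189, -567]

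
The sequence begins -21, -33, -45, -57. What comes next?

Differences: -33 - -21 = -12
This is an arithmetic sequence with common difference d = -12.
Next term = -57 + -12 = -69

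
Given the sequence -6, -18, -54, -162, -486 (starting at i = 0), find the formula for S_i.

Check ratios: -18 / -6 = 3.0
Common ratio r = 3.
First term a = -6.
Formula: S_i = -6 * 3^i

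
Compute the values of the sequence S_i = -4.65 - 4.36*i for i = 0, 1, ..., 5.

This is an arithmetic sequence.
i=0: S_0 = -4.65 + -4.36*0 = -4.65
i=1: S_1 = -4.65 + -4.36*1 = -9.01
i=2: S_2 = -4.65 + -4.36*2 = -13.37
i=3: S_3 = -4.65 + -4.36*3 = -17.73
i=4: S_4 = -4.65 + -4.36*4 = -22.09
i=5: S_5 = -4.65 + -4.36*5 = -26.45
The first 6 terms are: [-4.65, -9.01, -13.37, -17.73, -22.09, -26.45]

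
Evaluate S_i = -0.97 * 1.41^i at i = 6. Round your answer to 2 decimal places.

S_6 = -0.97 * 1.41^6 ≈ -0.97 * 7.858 ≈ -7.62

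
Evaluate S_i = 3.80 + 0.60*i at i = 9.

S_9 = 3.8 + 0.6*9 = 3.8 + 5.4 = 9.2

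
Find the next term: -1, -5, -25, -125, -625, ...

Ratios: -5 / -1 = 5.0
This is a geometric sequence with common ratio r = 5.
Next term = -625 * 5 = -3125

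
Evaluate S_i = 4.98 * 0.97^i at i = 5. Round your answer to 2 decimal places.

S_5 = 4.98 * 0.97^5 ≈ 4.98 * 0.8587 ≈ 4.28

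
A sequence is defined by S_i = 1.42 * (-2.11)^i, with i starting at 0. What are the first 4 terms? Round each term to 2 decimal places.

This is a geometric sequence.
i=0: S_0 = 1.42 * (-2.11)^0 = 1.42
i=1: S_1 = 1.42 * (-2.11)^1 ≈ -3.0
i=2: S_2 = 1.42 * (-2.11)^2 ≈ 6.32
i=3: S_3 = 1.42 * (-2.11)^3 ≈ -13.34
The first 4 terms are: [1.42, -3.0, 6.32, -13.34]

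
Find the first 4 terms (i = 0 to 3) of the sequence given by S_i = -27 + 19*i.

This is an arithmetic sequence.
i=0: S_0 = -27 + 19*0 = -27
i=1: S_1 = -27 + 19*1 = -8
i=2: S_2 = -27 + 19*2 = 11
i=3: S_3 = -27 + 19*3 = 30
The first 4 terms are: [-27, -8, 11, 30]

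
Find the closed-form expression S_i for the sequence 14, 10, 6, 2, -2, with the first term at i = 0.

Check differences: 10 - 14 = -4
6 - 10 = -4
Common difference d = -4.
First term a = 14.
Formula: S_i = 14 - 4*i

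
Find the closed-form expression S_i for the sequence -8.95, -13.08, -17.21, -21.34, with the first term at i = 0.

Check differences: -13.08 - -8.95 = -4.13
-17.21 - -13.08 = -4.13
Common difference d = -4.13.
First term a = -8.95.
Formula: S_i = -8.95 - 4.13*i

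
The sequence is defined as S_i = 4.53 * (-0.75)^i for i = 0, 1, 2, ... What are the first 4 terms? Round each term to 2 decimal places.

This is a geometric sequence.
i=0: S_0 = 4.53 * (-0.75)^0 = 4.53
i=1: S_1 = 4.53 * (-0.75)^1 ≈ -3.4
i=2: S_2 = 4.53 * (-0.75)^2 ≈ 2.55
i=3: S_3 = 4.53 * (-0.75)^3 ≈ -1.91
The first 4 terms are: [4.53, -3.4, 2.55, -1.91]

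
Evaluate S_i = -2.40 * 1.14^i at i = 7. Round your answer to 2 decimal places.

S_7 = -2.4 * 1.14^7 ≈ -2.4 * 2.5023 ≈ -6.01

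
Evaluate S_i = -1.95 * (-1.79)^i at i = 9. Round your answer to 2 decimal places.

S_9 = -1.95 * (-1.79)^9 ≈ -1.95 * -188.6589 ≈ 367.88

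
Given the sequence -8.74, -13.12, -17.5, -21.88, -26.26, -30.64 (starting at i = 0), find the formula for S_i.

Check differences: -13.12 - -8.74 = -4.38
-17.5 - -13.12 = -4.38
Common difference d = -4.38.
First term a = -8.74.
Formula: S_i = -8.74 - 4.38*i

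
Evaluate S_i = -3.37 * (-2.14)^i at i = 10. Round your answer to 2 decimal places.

S_10 = -3.37 * (-2.14)^10 ≈ -3.37 * 2014.363 ≈ -6788.4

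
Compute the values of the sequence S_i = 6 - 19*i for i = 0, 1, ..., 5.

This is an arithmetic sequence.
i=0: S_0 = 6 + -19*0 = 6
i=1: S_1 = 6 + -19*1 = -13
i=2: S_2 = 6 + -19*2 = -32
i=3: S_3 = 6 + -19*3 = -51
i=4: S_4 = 6 + -19*4 = -70
i=5: S_5 = 6 + -19*5 = -89
The first 6 terms are: [6, -13, -32, -51, -70, -89]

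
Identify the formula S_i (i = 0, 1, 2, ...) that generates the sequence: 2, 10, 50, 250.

Check ratios: 10 / 2 = 5.0
Common ratio r = 5.
First term a = 2.
Formula: S_i = 2 * 5^i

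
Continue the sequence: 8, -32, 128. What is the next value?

Ratios: -32 / 8 = -4.0
This is a geometric sequence with common ratio r = -4.
Next term = 128 * -4 = -512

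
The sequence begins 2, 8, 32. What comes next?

Ratios: 8 / 2 = 4.0
This is a geometric sequence with common ratio r = 4.
Next term = 32 * 4 = 128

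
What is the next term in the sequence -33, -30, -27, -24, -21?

Differences: -30 - -33 = 3
This is an arithmetic sequence with common difference d = 3.
Next term = -21 + 3 = -18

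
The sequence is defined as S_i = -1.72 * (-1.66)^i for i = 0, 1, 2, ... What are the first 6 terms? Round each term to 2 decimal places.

This is a geometric sequence.
i=0: S_0 = -1.72 * (-1.66)^0 = -1.72
i=1: S_1 = -1.72 * (-1.66)^1 ≈ 2.86
i=2: S_2 = -1.72 * (-1.66)^2 ≈ -4.74
i=3: S_3 = -1.72 * (-1.66)^3 ≈ 7.87
i=4: S_4 = -1.72 * (-1.66)^4 ≈ -13.06
i=5: S_5 = -1.72 * (-1.66)^5 ≈ 21.68
The first 6 terms are: [-1.72, 2.86, -4.74, 7.87, -13.06, 21.68]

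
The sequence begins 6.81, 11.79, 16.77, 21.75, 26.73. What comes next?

Differences: 11.79 - 6.81 = 4.98
This is an arithmetic sequence with common difference d = 4.98.
Next term = 26.73 + 4.98 = 31.71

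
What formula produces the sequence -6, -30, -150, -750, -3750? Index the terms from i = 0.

Check ratios: -30 / -6 = 5.0
Common ratio r = 5.
First term a = -6.
Formula: S_i = -6 * 5^i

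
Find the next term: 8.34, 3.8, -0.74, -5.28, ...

Differences: 3.8 - 8.34 = -4.54
This is an arithmetic sequence with common difference d = -4.54.
Next term = -5.28 + -4.54 = -9.82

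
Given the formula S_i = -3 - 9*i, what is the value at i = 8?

S_8 = -3 + -9*8 = -3 + -72 = -75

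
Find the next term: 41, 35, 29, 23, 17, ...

Differences: 35 - 41 = -6
This is an arithmetic sequence with common difference d = -6.
Next term = 17 + -6 = 11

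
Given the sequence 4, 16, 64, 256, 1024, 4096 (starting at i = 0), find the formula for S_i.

Check ratios: 16 / 4 = 4.0
Common ratio r = 4.
First term a = 4.
Formula: S_i = 4 * 4^i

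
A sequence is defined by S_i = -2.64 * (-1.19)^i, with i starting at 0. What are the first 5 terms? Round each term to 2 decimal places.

This is a geometric sequence.
i=0: S_0 = -2.64 * (-1.19)^0 = -2.64
i=1: S_1 = -2.64 * (-1.19)^1 ≈ 3.14
i=2: S_2 = -2.64 * (-1.19)^2 ≈ -3.74
i=3: S_3 = -2.64 * (-1.19)^3 ≈ 4.45
i=4: S_4 = -2.64 * (-1.19)^4 ≈ -5.29
The first 5 terms are: [-2.64, 3.14, -3.74, 4.45, -5.29]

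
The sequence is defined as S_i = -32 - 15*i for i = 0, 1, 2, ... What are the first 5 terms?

This is an arithmetic sequence.
i=0: S_0 = -32 + -15*0 = -32
i=1: S_1 = -32 + -15*1 = -47
i=2: S_2 = -32 + -15*2 = -62
i=3: S_3 = -32 + -15*3 = -77
i=4: S_4 = -32 + -15*4 = -92
The first 5 terms are: [-32, -47, -62, -77, -92]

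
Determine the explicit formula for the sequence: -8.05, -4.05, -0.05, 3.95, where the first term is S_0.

Check differences: -4.05 - -8.05 = 4.0
-0.05 - -4.05 = 4.0
Common difference d = 4.0.
First term a = -8.05.
Formula: S_i = -8.05 + 4.00*i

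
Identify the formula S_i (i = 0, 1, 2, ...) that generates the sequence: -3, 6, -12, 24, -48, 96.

Check ratios: 6 / -3 = -2.0
Common ratio r = -2.
First term a = -3.
Formula: S_i = -3 * (-2)^i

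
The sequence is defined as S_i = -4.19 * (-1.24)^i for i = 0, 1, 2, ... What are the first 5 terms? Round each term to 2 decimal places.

This is a geometric sequence.
i=0: S_0 = -4.19 * (-1.24)^0 = -4.19
i=1: S_1 = -4.19 * (-1.24)^1 ≈ 5.2
i=2: S_2 = -4.19 * (-1.24)^2 ≈ -6.44
i=3: S_3 = -4.19 * (-1.24)^3 ≈ 7.99
i=4: S_4 = -4.19 * (-1.24)^4 ≈ -9.91
The first 5 terms are: [-4.19, 5.2, -6.44, 7.99, -9.91]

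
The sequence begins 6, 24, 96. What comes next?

Ratios: 24 / 6 = 4.0
This is a geometric sequence with common ratio r = 4.
Next term = 96 * 4 = 384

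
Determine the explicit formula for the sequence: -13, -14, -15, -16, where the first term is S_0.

Check differences: -14 - -13 = -1
-15 - -14 = -1
Common difference d = -1.
First term a = -13.
Formula: S_i = -13 - 1*i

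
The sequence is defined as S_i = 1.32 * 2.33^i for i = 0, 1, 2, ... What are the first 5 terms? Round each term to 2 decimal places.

This is a geometric sequence.
i=0: S_0 = 1.32 * 2.33^0 = 1.32
i=1: S_1 = 1.32 * 2.33^1 ≈ 3.08
i=2: S_2 = 1.32 * 2.33^2 ≈ 7.17
i=3: S_3 = 1.32 * 2.33^3 ≈ 16.7
i=4: S_4 = 1.32 * 2.33^4 ≈ 38.9
The first 5 terms are: [1.32, 3.08, 7.17, 16.7, 38.9]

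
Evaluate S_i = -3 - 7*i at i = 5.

S_5 = -3 + -7*5 = -3 + -35 = -38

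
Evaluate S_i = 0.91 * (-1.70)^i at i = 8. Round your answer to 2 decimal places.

S_8 = 0.91 * (-1.7)^8 ≈ 0.91 * 69.7576 ≈ 63.48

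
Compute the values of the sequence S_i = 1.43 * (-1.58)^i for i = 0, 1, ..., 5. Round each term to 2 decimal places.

This is a geometric sequence.
i=0: S_0 = 1.43 * (-1.58)^0 = 1.43
i=1: S_1 = 1.43 * (-1.58)^1 ≈ -2.26
i=2: S_2 = 1.43 * (-1.58)^2 ≈ 3.57
i=3: S_3 = 1.43 * (-1.58)^3 ≈ -5.64
i=4: S_4 = 1.43 * (-1.58)^4 ≈ 8.91
i=5: S_5 = 1.43 * (-1.58)^5 ≈ -14.08
The first 6 terms are: [1.43, -2.26, 3.57, -5.64, 8.91, -14.08]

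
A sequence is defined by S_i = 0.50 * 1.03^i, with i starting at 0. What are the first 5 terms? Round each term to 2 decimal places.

This is a geometric sequence.
i=0: S_0 = 0.5 * 1.03^0 = 0.5
i=1: S_1 = 0.5 * 1.03^1 ≈ 0.52
i=2: S_2 = 0.5 * 1.03^2 ≈ 0.53
i=3: S_3 = 0.5 * 1.03^3 ≈ 0.55
i=4: S_4 = 0.5 * 1.03^4 ≈ 0.56
The first 5 terms are: [0.5, 0.52, 0.53, 0.55, 0.56]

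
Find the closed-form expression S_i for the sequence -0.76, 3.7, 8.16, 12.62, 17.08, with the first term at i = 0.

Check differences: 3.7 - -0.76 = 4.46
8.16 - 3.7 = 4.46
Common difference d = 4.46.
First term a = -0.76.
Formula: S_i = -0.76 + 4.46*i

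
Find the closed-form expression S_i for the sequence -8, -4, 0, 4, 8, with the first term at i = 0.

Check differences: -4 - -8 = 4
0 - -4 = 4
Common difference d = 4.
First term a = -8.
Formula: S_i = -8 + 4*i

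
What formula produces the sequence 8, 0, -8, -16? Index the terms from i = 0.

Check differences: 0 - 8 = -8
-8 - 0 = -8
Common difference d = -8.
First term a = 8.
Formula: S_i = 8 - 8*i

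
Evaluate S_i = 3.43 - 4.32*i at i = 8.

S_8 = 3.43 + -4.32*8 = 3.43 + -34.56 = -31.13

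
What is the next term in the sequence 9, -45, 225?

Ratios: -45 / 9 = -5.0
This is a geometric sequence with common ratio r = -5.
Next term = 225 * -5 = -1125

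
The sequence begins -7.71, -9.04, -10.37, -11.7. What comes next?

Differences: -9.04 - -7.71 = -1.33
This is an arithmetic sequence with common difference d = -1.33.
Next term = -11.7 + -1.33 = -13.03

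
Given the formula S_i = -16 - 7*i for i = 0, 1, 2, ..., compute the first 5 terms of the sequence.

This is an arithmetic sequence.
i=0: S_0 = -16 + -7*0 = -16
i=1: S_1 = -16 + -7*1 = -23
i=2: S_2 = -16 + -7*2 = -30
i=3: S_3 = -16 + -7*3 = -37
i=4: S_4 = -16 + -7*4 = -44
The first 5 terms are: [-16, -23, -30, -37, -44]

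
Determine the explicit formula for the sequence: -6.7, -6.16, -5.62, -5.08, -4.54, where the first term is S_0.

Check differences: -6.16 - -6.7 = 0.54
-5.62 - -6.16 = 0.54
Common difference d = 0.54.
First term a = -6.7.
Formula: S_i = -6.70 + 0.54*i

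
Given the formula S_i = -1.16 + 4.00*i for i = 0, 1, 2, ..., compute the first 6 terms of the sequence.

This is an arithmetic sequence.
i=0: S_0 = -1.16 + 4.0*0 = -1.16
i=1: S_1 = -1.16 + 4.0*1 = 2.84
i=2: S_2 = -1.16 + 4.0*2 = 6.84
i=3: S_3 = -1.16 + 4.0*3 = 10.84
i=4: S_4 = -1.16 + 4.0*4 = 14.84
i=5: S_5 = -1.16 + 4.0*5 = 18.84
The first 6 terms are: [-1.16, 2.84, 6.84, 10.84, 14.84, 18.84]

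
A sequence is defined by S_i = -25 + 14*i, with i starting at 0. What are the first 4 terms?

This is an arithmetic sequence.
i=0: S_0 = -25 + 14*0 = -25
i=1: S_1 = -25 + 14*1 = -11
i=2: S_2 = -25 + 14*2 = 3
i=3: S_3 = -25 + 14*3 = 17
The first 4 terms are: [-25, -11, 3, 17]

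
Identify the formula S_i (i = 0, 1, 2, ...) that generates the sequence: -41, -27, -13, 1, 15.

Check differences: -27 - -41 = 14
-13 - -27 = 14
Common difference d = 14.
First term a = -41.
Formula: S_i = -41 + 14*i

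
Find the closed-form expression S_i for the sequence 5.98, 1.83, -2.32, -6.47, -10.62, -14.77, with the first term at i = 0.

Check differences: 1.83 - 5.98 = -4.15
-2.32 - 1.83 = -4.15
Common difference d = -4.15.
First term a = 5.98.
Formula: S_i = 5.98 - 4.15*i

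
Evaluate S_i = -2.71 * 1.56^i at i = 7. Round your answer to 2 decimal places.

S_7 = -2.71 * 1.56^7 ≈ -2.71 * 22.4839 ≈ -60.93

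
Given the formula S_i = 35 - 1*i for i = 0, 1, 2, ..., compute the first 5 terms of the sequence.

This is an arithmetic sequence.
i=0: S_0 = 35 + -1*0 = 35
i=1: S_1 = 35 + -1*1 = 34
i=2: S_2 = 35 + -1*2 = 33
i=3: S_3 = 35 + -1*3 = 32
i=4: S_4 = 35 + -1*4 = 31
The first 5 terms are: [35, 34, 33, 32, 31]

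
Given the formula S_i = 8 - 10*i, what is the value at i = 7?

S_7 = 8 + -10*7 = 8 + -70 = -62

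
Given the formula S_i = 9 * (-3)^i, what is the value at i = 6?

S_6 = 9 * (-3)^6 = 9 * 729 = 6561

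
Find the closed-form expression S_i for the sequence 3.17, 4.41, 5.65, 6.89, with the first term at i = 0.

Check differences: 4.41 - 3.17 = 1.24
5.65 - 4.41 = 1.24
Common difference d = 1.24.
First term a = 3.17.
Formula: S_i = 3.17 + 1.24*i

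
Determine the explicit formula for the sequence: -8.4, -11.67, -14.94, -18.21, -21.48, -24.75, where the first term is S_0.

Check differences: -11.67 - -8.4 = -3.27
-14.94 - -11.67 = -3.27
Common difference d = -3.27.
First term a = -8.4.
Formula: S_i = -8.40 - 3.27*i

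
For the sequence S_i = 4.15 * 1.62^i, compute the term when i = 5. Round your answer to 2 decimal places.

S_5 = 4.15 * 1.62^5 ≈ 4.15 * 11.1577 ≈ 46.3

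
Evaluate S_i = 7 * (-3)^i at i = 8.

S_8 = 7 * (-3)^8 = 7 * 6561 = 45927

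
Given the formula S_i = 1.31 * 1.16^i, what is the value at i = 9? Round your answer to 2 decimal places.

S_9 = 1.31 * 1.16^9 ≈ 1.31 * 3.803 ≈ 4.98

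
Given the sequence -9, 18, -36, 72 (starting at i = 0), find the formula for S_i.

Check ratios: 18 / -9 = -2.0
Common ratio r = -2.
First term a = -9.
Formula: S_i = -9 * (-2)^i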